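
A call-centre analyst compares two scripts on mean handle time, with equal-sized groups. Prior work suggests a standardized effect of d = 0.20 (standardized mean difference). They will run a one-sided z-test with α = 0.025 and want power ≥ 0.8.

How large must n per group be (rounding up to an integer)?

Set Φ(δ − 1.960) = 0.8; then δ − 1.960 = Φ⁻¹(0.8) = 0.842, giving δ = 2.802.
δ = d·√(n/2) ⇒ n = 2(δ/d)² = 2 × (2.802 / 0.20)² = 392.44.
Round up to the next whole unit.

n = 393 per group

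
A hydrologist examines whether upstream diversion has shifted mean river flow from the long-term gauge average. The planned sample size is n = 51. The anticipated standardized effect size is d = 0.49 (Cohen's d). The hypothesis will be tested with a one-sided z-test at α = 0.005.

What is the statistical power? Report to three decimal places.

Power ≈ 0.822

Noncentrality parameter: δ = d·√n = 0.49 × √51 = 3.4993
One-sided α = 0.005 → critical value z_{0.005} = 2.576.
Power = Φ(δ − 2.576) = Φ(0.923) = 0.8221.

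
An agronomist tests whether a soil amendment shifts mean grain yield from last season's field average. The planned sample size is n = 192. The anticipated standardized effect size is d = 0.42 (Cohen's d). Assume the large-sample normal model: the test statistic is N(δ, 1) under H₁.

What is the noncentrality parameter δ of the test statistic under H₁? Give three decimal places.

The noncentrality parameter scales effect size by the design's sample-size factor: δ = d·√n = 0.42 × √192 = 5.8197

δ ≈ 5.820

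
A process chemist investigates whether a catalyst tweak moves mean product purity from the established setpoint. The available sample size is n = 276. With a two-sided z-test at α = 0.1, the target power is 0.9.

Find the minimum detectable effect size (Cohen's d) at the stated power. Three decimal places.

d ≈ 0.176

Need Φ(δ − 1.645) = 0.9, so δ = 1.645 + 1.282 = 2.926.
(Lower-tail contribution to power is negligible for δ > 0.)
δ = d·√n ⇒ d = δ/√n = 2.926/√276 = 0.1761.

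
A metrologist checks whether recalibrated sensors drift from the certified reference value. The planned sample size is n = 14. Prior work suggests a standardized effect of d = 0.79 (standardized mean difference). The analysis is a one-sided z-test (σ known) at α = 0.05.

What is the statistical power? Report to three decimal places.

Power ≈ 0.905

Noncentrality parameter: δ = d·√n = 0.79 × √14 = 2.9559
One-sided α = 0.05 → critical value z_{0.05} = 1.645.
Power = P(Z > 1.645 − δ) = Φ(1.311) = 0.9051.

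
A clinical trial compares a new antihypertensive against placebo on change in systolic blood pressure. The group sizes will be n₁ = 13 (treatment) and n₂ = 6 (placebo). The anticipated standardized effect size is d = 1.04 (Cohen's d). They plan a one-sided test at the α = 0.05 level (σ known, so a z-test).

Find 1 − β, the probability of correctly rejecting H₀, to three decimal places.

Power ≈ 0.678

Noncentrality parameter: λ = d / √(1/n₁ + 1/n₂) = 1.04 / √(1/13 + 1/6) = 2.1072
Critical value for a one-sided test at α = 0.05: z_α = 1.645.
Power = Φ(λ − 1.645) = Φ(0.462) = 0.6781.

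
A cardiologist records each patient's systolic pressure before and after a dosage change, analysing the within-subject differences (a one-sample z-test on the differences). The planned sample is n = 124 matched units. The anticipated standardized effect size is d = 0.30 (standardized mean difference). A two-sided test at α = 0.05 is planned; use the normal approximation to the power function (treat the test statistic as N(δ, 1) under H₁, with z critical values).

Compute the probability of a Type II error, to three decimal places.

Noncentrality parameter: λ = d·√n = 0.30 × √124 = 3.3407
Two-sided α = 0.05 → critical value z_{0.025} = 1.960.
Power = Φ(λ − 1.960) + Φ(−λ − 1.960) = Φ(1.381) + Φ(-5.301) = 0.9163 + 0.0000 = 0.9163.
Type II error: β = 1 − power = 1 − 0.9163 = 0.0837.

β ≈ 0.084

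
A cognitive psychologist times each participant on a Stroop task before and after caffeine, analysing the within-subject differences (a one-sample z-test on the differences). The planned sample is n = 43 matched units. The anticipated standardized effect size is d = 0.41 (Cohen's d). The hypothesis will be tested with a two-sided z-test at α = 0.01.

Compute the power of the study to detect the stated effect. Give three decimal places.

Power ≈ 0.545

Noncentrality parameter: δ = d·√n = 0.41 × √43 = 2.6885
Two-sided α = 0.01 → critical value z_{0.005} = 2.576.
Power = Φ(δ − 2.576) + Φ(−δ − 2.576) = Φ(0.113) + Φ(-5.264) = 0.5449 + 0.0000 = 0.5449.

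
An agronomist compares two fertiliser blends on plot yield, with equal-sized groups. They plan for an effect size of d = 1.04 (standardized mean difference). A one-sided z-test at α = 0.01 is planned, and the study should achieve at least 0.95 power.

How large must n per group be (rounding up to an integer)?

Set Φ(δ − 2.326) = 0.95; then δ − 2.326 = Φ⁻¹(0.95) = 1.645, giving δ = 3.971.
δ = d·√(n/2) ⇒ n = 2(δ/d)² = 2 × (3.971 / 1.04)² = 29.16.
Round up to the next whole unit.

n = 30 per group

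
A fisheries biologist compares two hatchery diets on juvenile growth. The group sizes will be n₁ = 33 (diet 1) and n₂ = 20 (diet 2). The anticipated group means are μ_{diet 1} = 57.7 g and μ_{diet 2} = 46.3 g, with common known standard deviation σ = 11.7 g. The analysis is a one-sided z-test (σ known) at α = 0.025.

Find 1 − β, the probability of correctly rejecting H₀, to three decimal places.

Power ≈ 0.930

Standardized effect: d = |μ_{diet 1} − μ_{diet 2}| / σ = |57.7 − 46.3| / 11.7 = 0.9744
Noncentrality parameter: λ = d / √(1/n₁ + 1/n₂) = 0.9744 / √(1/33 + 1/20) = 3.4384
Critical value for a one-sided test at α = 0.025: z_α = 1.960.
Power = P(Z > 1.960 − λ) = Φ(1.478) = 0.9304.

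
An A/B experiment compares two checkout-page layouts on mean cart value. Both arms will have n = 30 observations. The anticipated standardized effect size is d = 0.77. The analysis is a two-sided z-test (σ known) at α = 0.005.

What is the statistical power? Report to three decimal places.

Noncentrality parameter: δ = d·√(n/2) = 0.77 × √(30/2) = 2.9822
Two-sided α = 0.005 → critical value z_{0.0025} = 2.807.
Power = Φ(δ − 2.807) + Φ(−δ − 2.807) = Φ(0.175) + Φ(-5.789) = 0.5695 + 0.0000 = 0.5695.

Power ≈ 0.570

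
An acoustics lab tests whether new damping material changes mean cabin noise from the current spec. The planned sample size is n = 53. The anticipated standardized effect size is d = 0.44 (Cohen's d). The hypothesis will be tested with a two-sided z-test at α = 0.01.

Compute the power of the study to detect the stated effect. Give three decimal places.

Power ≈ 0.735

Noncentrality parameter: δ = d·√n = 0.44 × √53 = 3.2032
Critical value for a two-sided test at α = 0.01: z_{α/2} = 2.576.
Power = Φ(δ − 2.576) + Φ(−δ − 2.576) = Φ(0.627) + Φ(-5.779) = 0.7348 + 0.0000 = 0.7348.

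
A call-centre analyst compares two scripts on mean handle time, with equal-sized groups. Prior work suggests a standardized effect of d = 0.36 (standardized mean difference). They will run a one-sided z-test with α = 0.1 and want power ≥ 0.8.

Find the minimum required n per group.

Set Φ(δ − 1.282) = 0.8; then δ − 1.282 = Φ⁻¹(0.8) = 0.842, giving δ = 2.123.
δ = d·√(n/2) ⇒ n = 2(δ/d)² = 2 × (2.123 / 0.36)² = 69.57.
Round up to the next whole unit.

n = 70 per group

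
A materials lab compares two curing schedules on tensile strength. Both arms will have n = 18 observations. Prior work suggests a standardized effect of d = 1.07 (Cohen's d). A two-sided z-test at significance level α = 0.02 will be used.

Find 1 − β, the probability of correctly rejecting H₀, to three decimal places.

Power ≈ 0.812

Noncentrality parameter: δ = d·√(n/2) = 1.07 × √(18/2) = 3.2100
Critical value for a two-sided test at α = 0.02: z_{α/2} = 2.326.
Power = Φ(δ − 2.326) + Φ(−δ − 2.326) = Φ(0.884) + Φ(-5.536) = 0.8116 + 0.0000 = 0.8116.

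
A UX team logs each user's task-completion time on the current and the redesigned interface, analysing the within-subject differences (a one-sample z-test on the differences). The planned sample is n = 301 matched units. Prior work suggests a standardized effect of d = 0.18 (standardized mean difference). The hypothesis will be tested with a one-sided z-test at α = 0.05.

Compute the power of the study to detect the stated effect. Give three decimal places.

Noncentrality parameter: δ = d·√n = 0.18 × √301 = 3.1229
Critical value for a one-sided test at α = 0.05: z_α = 1.645.
Power = Φ(δ − 1.645) = Φ(1.478) = 0.9303.

Power ≈ 0.930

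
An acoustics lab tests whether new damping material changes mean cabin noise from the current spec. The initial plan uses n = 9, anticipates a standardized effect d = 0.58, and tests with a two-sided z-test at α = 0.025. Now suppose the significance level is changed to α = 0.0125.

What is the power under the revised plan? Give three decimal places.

δ = d·√n = 0.58 × √9 = 1.7400 (unchanged). New critical value: z_{0.0063} = 2.498.
Revised power = Φ(δ − 2.498) + Φ(−δ − 2.498) = Φ(-0.758) + Φ(-4.238) = 0.2243 + 0.0000 = 0.2243.

Power ≈ 0.224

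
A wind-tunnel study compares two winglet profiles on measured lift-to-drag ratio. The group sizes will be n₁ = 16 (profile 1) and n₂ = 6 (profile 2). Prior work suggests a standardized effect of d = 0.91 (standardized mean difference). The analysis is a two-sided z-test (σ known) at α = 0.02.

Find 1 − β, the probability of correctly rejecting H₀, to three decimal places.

Power ≈ 0.335

Noncentrality parameter: δ = d / √(1/n₁ + 1/n₂) = 0.91 / √(1/16 + 1/6) = 1.9009
Critical value for a two-sided test at α = 0.02: z_{α/2} = 2.326.
Power = Φ(δ − 2.326) + Φ(−δ − 2.326) = Φ(-0.425) + Φ(-4.227) = 0.3353 + 0.0000 = 0.3353.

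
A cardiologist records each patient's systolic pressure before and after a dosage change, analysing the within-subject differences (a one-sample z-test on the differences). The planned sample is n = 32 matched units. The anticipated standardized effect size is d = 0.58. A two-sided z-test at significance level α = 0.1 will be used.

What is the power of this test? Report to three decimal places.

Noncentrality parameter: δ = d·√n = 0.58 × √32 = 3.2810
Critical value for a two-sided test at α = 0.1: z_{α/2} = 1.645.
Power = Φ(δ − 1.645) + Φ(−δ − 1.645) = Φ(1.636) + Φ(-4.926) = 0.9491 + 0.0000 = 0.9491.

Power ≈ 0.949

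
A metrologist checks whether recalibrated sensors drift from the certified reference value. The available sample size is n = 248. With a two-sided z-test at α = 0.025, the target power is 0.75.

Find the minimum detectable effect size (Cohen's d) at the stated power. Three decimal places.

d ≈ 0.185

Required noncentrality: δ = z_{0.0125} + z_{0.25} = 2.241 + 0.674 = 2.916.
(The second rejection-region term Φ(−δ − z_{α/2}) is negligible and dropped.)
δ = d·√n ⇒ d = δ/√n = 2.916/√248 = 0.1852.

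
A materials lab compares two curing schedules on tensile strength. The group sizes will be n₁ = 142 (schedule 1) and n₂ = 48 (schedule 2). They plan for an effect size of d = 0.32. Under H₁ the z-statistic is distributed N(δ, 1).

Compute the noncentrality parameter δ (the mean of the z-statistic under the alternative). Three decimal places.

δ ≈ 1.917

The noncentrality parameter scales effect size by the design's sample-size factor: δ = d / √(1/n₁ + 1/n₂) = 0.32 / √(1/142 + 1/48) = 1.9166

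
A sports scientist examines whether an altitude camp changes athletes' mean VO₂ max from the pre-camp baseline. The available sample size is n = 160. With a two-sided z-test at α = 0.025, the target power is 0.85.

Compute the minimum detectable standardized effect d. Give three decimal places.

d ≈ 0.259

Need Φ(δ − 2.241) = 0.85, so δ = 2.241 + 1.036 = 3.278.
(Lower-tail contribution to power is negligible for δ > 0.)
δ = d·√n ⇒ d = δ/√n = 3.278/√160 = 0.2591.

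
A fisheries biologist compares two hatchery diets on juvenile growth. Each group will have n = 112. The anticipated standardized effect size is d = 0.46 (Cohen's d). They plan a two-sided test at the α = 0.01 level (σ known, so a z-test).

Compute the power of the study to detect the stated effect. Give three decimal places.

Power ≈ 0.807

Noncentrality parameter: δ = d·√(n/2) = 0.46 × √(112/2) = 3.4423
Critical value for a two-sided test at α = 0.01: z_{α/2} = 2.576.
Power = Φ(δ − 2.576) + Φ(−δ − 2.576) = Φ(0.866) + Φ(-6.018) = 0.8069 + 0.0000 = 0.8069.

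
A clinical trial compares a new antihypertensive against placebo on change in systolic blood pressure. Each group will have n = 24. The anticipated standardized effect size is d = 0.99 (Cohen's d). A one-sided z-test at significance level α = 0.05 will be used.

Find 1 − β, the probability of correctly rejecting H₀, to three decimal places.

Power ≈ 0.963

Noncentrality parameter: δ = d·√(n/2) = 0.99 × √(24/2) = 3.4295
Critical value for a one-sided test at α = 0.05: z_α = 1.645.
Power = P(Z > 1.645 − δ) = Φ(1.785) = 0.9628.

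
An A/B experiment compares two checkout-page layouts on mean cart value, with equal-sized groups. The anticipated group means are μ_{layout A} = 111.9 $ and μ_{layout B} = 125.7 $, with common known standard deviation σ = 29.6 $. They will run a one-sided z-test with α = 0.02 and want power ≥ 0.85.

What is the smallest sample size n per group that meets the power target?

Standardized effect: d = |μ_{layout A} − μ_{layout B}| / σ = |111.9 − 125.7| / 29.6 = 0.4662
Set Φ(δ − 2.054) = 0.85; then δ − 2.054 = Φ⁻¹(0.85) = 1.036, giving δ = 3.090.
δ = d·√(n/2) ⇒ n = 2(δ/d)² = 2 × (3.090 / 0.4662)² = 87.87.
Rounding up, n = 88 per group.

n = 88 per group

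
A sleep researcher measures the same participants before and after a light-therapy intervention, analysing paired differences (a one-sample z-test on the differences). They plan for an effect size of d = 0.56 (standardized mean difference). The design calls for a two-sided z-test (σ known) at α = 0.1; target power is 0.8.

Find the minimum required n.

n = 20

For power 0.8 need Φ(δ − z_{0.05}) = 0.8, so δ = z_{0.05} + z_{0.20} = 1.645 + 0.842 = 2.486.
(For δ > 0 the lower-tail rejection region contributes negligibly to power, so the one-term inversion is standard.)
δ = d·√n ⇒ n = (δ/d)² = (2.486 / 0.56)² = 19.71.
Round up to the next whole unit.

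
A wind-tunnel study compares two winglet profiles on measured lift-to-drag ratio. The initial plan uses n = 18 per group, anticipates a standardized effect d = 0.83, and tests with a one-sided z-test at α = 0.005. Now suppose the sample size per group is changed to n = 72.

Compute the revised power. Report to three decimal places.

With n = 72 per group: δ = d·√(n/2) = 0.83 × √(72/2) = 4.9800. Critical value z_{0.005} = 2.576.
Revised power = P(Z > 2.576 − δ) = Φ(2.404) = 0.9919.

Power ≈ 0.992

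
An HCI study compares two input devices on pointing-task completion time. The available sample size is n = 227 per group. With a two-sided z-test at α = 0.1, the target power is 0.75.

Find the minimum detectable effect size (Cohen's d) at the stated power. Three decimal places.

Need Φ(δ − 1.645) = 0.75, so δ = 1.645 + 0.674 = 2.319.
(The second rejection-region term Φ(−δ − z_{α/2}) is negligible and dropped.)
δ = d·√(n/2) ⇒ d = δ/√(n/2) = 2.319/√(227/2) = 0.2177.

d ≈ 0.218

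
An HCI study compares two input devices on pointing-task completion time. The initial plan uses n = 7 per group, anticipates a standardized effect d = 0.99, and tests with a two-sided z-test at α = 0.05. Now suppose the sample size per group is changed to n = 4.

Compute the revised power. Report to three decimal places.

With n = 4 per group: δ = d·√(n/2) = 0.99 × √(4/2) = 1.4001. Critical value z_{0.025} = 1.960.
Revised power = Φ(δ − 1.960) + Φ(−δ − 1.960) = Φ(-0.560) + Φ(-3.360) = 0.2878 + 0.0004 = 0.2882.

Power ≈ 0.288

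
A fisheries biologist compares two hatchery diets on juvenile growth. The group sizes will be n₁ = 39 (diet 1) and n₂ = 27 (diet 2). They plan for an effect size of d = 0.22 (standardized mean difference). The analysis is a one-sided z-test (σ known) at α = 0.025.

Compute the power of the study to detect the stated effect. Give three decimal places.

Power ≈ 0.140

Noncentrality parameter: δ = d / √(1/n₁ + 1/n₂) = 0.22 / √(1/39 + 1/27) = 0.8787
One-sided α = 0.025 → critical value z_{0.025} = 1.960.
Power = Φ(δ − 1.960) = Φ(-1.081) = 0.1398.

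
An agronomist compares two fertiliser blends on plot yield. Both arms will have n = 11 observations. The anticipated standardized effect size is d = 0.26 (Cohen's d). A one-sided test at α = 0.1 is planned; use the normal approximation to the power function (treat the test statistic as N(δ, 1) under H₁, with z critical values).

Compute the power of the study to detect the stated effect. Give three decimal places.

Noncentrality parameter: δ = d·√(n/2) = 0.26 × √(11/2) = 0.6098
One-sided α = 0.1 → critical value z_{0.1} = 1.282.
Power = Φ(δ − 1.282) = Φ(-0.672) = 0.2509.

Power ≈ 0.251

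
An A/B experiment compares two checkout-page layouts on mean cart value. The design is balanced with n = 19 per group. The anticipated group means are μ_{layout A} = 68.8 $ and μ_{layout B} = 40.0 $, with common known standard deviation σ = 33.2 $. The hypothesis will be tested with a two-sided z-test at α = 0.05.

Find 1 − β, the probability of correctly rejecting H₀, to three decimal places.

Power ≈ 0.762

Standardized effect: d = |μ_{layout A} − μ_{layout B}| / σ = |68.8 − 40.0| / 33.2 = 0.8675
Noncentrality parameter: δ = d·√(n/2) = 0.8675 × √(19/2) = 2.6737
Two-sided α = 0.05 → critical value z_{0.025} = 1.960.
Power = Φ(δ − 1.960) + Φ(−δ − 1.960) = Φ(0.714) + Φ(-4.634) = 0.7623 + 0.0000 = 0.7623.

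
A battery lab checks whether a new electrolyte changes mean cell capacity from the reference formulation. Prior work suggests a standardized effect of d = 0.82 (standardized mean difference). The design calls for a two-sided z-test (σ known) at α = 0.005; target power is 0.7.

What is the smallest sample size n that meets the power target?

For power 0.7 need Φ(δ − z_{0.0025}) = 0.7, so δ = z_{0.0025} + z_{0.30} = 2.807 + 0.524 = 3.331.
(For δ > 0 the lower-tail rejection region contributes negligibly to power, so the one-term inversion is standard.)
δ = d·√n ⇒ n = (δ/d)² = (3.331 / 0.82)² = 16.51.
Rounding up, n = 17.

n = 17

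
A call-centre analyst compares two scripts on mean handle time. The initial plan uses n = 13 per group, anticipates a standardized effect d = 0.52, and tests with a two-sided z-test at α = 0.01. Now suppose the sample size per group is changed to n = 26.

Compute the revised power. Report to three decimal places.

With n = 26 per group: δ = d·√(n/2) = 0.52 × √(26/2) = 1.8749. Critical value z_{0.005} = 2.576.
Revised power = Φ(δ − 2.576) + Φ(−δ − 2.576) = Φ(-0.701) + Φ(-4.451) = 0.2417 + 0.0000 = 0.2417.

Power ≈ 0.242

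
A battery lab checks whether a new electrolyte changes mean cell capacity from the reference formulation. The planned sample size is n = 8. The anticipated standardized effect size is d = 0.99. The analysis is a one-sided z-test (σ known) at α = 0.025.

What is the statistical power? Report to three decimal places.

Power ≈ 0.800

Noncentrality parameter: δ = d·√n = 0.99 × √8 = 2.8001
One-sided α = 0.025 → critical value z_{0.025} = 1.960.
Power = P(Z > 1.960 − δ) = Φ(0.840) = 0.7996.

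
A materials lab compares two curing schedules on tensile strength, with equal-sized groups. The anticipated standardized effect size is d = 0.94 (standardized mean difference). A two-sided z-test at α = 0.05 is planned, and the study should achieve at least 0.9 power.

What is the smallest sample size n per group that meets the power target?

For power 0.9 need Φ(δ − z_{0.025}) = 0.9, so δ = z_{0.025} + z_{0.10} = 1.960 + 1.282 = 3.242.
(The Φ(−δ − z_{α/2}) term is vanishingly small for δ > 0 and is dropped in the standard sample-size formula.)
δ = d·√(n/2) ⇒ n = 2(δ/d)² = 2 × (3.242 / 0.94)² = 23.78.
Rounding up, n = 24 per group.

n = 24 per group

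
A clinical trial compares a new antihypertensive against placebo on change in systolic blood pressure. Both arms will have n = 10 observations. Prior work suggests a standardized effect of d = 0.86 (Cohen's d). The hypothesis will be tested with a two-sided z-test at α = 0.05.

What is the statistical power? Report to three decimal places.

Power ≈ 0.485

Noncentrality parameter: δ = d·√(n/2) = 0.86 × √(10/2) = 1.9230
Critical value for a two-sided test at α = 0.05: z_{α/2} = 1.960.
Power = Φ(δ − 1.960) + Φ(−δ − 1.960) = Φ(-0.037) + Φ(-3.883) = 0.4853 + 0.0001 = 0.4853.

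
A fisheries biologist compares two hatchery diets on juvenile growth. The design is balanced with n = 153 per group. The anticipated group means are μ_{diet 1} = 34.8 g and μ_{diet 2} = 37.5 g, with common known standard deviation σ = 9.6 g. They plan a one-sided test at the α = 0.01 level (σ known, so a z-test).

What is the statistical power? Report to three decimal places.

Power ≈ 0.553

Standardized effect: d = |μ_{diet 1} − μ_{diet 2}| / σ = |34.8 − 37.5| / 9.6 = 0.2813
Noncentrality parameter: δ = d·√(n/2) = 0.2813 × √(153/2) = 2.4599
Critical value for a one-sided test at α = 0.01: z_α = 2.326.
Power = P(Z > 2.326 − δ) = Φ(0.134) = 0.5531.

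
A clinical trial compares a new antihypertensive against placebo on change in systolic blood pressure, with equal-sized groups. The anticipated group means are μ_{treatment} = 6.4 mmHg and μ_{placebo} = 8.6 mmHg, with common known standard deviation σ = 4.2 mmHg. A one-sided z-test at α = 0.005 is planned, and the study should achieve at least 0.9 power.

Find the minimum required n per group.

Standardized effect: d = |μ_{treatment} − μ_{placebo}| / σ = |6.4 − 8.6| / 4.2 = 0.5238
For power 0.9 need Φ(δ − z_{0.005}) = 0.9, so δ = z_{0.005} + z_{0.10} = 2.576 + 1.282 = 3.857.
δ = d·√(n/2) ⇒ n = 2(δ/d)² = 2 × (3.857 / 0.5238)² = 108.46.
Round up to the next whole unit.

n = 109 per group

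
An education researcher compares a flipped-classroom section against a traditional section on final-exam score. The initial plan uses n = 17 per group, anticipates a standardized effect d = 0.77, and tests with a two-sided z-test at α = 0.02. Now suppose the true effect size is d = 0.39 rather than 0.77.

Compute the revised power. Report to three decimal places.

Power ≈ 0.117

With d = 0.39: δ = d·√(n/2) = 0.39 × √(17/2) = 1.1370. Critical value z_{0.01} = 2.326.
Revised power = Φ(δ − 2.326) + Φ(−δ − 2.326) = Φ(-1.189) + Φ(-3.463) = 0.1172 + 0.0003 = 0.1174.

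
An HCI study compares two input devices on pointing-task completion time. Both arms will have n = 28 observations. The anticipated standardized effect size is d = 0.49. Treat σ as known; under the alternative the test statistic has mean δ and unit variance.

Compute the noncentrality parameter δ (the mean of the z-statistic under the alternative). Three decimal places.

δ = d·√(n/2) = 0.49 × √(28/2) = 1.8334

δ ≈ 1.833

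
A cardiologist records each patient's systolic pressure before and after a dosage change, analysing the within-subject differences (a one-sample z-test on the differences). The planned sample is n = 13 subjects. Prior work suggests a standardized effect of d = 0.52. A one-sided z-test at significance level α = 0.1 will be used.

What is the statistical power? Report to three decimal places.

Power ≈ 0.724

Noncentrality parameter: δ = d·√n = 0.52 × √13 = 1.8749
Critical value for a one-sided test at α = 0.1: z_α = 1.282.
Power = P(Z > 1.282 − δ) = Φ(0.593) = 0.7235.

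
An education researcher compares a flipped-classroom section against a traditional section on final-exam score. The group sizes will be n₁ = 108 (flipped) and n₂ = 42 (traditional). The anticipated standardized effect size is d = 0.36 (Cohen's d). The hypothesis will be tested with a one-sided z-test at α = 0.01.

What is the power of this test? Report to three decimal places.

Noncentrality parameter: δ = d / √(1/n₁ + 1/n₂) = 0.36 / √(1/108 + 1/42) = 1.9797
One-sided α = 0.01 → critical value z_{0.01} = 2.326.
Power = P(Z > 2.326 − δ) = Φ(-0.347) = 0.3644.

Power ≈ 0.364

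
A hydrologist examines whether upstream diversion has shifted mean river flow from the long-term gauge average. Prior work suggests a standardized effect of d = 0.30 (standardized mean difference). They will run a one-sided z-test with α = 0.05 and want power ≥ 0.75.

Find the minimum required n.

n = 60

For power 0.75 need Φ(δ − z_{0.05}) = 0.75, so δ = z_{0.05} + z_{0.25} = 1.645 + 0.674 = 2.319.
δ = d·√n ⇒ n = (δ/d)² = (2.319 / 0.30)² = 59.77.
Round up to the next whole unit.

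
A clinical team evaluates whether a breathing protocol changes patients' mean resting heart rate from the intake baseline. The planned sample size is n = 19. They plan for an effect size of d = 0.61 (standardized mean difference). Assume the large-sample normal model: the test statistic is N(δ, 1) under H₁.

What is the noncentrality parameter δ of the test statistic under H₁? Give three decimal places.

δ ≈ 2.659

δ = d·√n = 0.61 × √19 = 2.6589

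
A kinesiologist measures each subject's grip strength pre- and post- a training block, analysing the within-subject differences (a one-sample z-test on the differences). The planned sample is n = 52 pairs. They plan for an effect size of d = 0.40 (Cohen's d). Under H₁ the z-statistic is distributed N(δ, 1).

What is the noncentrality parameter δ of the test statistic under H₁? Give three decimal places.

δ ≈ 2.884

δ = d·√n = 0.40 × √52 = 2.8844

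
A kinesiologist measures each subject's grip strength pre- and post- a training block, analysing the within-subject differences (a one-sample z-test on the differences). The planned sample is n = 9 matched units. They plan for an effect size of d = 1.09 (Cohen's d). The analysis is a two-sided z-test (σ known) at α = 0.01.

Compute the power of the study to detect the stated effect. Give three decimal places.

Noncentrality parameter: δ = d·√n = 1.09 × √9 = 3.2700
Two-sided α = 0.01 → critical value z_{0.005} = 2.576.
Power = Φ(δ − 2.576) + Φ(−δ − 2.576) = Φ(0.694) + Φ(-5.846) = 0.7562 + 0.0000 = 0.7562.

Power ≈ 0.756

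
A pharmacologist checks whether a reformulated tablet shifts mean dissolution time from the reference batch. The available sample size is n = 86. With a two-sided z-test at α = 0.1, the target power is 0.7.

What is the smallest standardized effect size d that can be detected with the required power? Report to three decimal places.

d ≈ 0.234

Required noncentrality: δ = z_{0.05} + z_{0.30} = 1.645 + 0.524 = 2.169.
(Lower-tail contribution to power is negligible for δ > 0.)
δ = d·√n ⇒ d = δ/√n = 2.169/√86 = 0.2339.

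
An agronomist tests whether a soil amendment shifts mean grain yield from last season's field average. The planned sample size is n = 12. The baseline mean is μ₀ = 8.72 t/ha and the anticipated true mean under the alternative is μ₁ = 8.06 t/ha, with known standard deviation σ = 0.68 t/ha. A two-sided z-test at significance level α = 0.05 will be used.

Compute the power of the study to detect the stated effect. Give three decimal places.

Standardized effect: d = |μ₁ − μ₀| / σ = |8.06 − 8.72| / 0.68 = 0.9706
Noncentrality parameter: δ = d·√n = 0.9706 × √12 = 3.3622
Critical value for a two-sided test at α = 0.05: z_{α/2} = 1.960.
Power = Φ(δ − 1.960) + Φ(−δ − 1.960) = Φ(1.402) + Φ(-5.322) = 0.9196 + 0.0000 = 0.9196.

Power ≈ 0.920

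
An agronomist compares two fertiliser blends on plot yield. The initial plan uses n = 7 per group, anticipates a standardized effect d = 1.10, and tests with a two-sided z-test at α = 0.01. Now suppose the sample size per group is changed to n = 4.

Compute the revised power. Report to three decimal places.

With n = 4 per group: δ = d·√(n/2) = 1.10 × √(4/2) = 1.5556. Critical value z_{0.005} = 2.576.
Revised power = Φ(δ − 2.576) + Φ(−δ − 2.576) = Φ(-1.020) + Φ(-4.131) = 0.1538 + 0.0000 = 0.1538.

Power ≈ 0.154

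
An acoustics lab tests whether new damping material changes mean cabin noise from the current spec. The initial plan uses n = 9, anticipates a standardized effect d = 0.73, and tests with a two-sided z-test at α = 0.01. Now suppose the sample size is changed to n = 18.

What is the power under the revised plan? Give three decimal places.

With n = 18: δ = d·√n = 0.73 × √18 = 3.0971. Critical value z_{0.005} = 2.576.
Revised power = Φ(δ − 2.576) + Φ(−δ − 2.576) = Φ(0.521) + Φ(-5.673) = 0.6989 + 0.0000 = 0.6989.

Power ≈ 0.699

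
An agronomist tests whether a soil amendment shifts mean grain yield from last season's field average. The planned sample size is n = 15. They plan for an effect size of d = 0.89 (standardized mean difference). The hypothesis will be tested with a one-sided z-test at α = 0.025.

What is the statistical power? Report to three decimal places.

Power ≈ 0.931

Noncentrality parameter: λ = d·√n = 0.89 × √15 = 3.4470
One-sided α = 0.025 → critical value z_{0.025} = 1.960.
Power = P(Z > 1.960 − λ) = Φ(1.487) = 0.9315.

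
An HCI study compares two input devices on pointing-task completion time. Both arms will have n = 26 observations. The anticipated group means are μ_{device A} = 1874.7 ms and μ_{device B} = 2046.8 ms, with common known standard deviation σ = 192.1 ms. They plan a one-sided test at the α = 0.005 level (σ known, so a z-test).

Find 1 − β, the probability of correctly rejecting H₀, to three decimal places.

Power ≈ 0.744

Standardized effect: d = |μ_{device A} − μ_{device B}| / σ = |1874.7 − 2046.8| / 192.1 = 0.8959
Noncentrality parameter: δ = d·√(n/2) = 0.8959 × √(26/2) = 3.2302
Critical value for a one-sided test at α = 0.005: z_α = 2.576.
Power = Φ(δ − 2.576) = Φ(0.654) = 0.7436.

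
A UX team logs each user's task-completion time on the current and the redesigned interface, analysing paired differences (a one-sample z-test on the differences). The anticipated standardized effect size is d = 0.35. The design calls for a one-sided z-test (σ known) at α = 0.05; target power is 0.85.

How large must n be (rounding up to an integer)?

For power 0.85 need Φ(δ − z_{0.05}) = 0.85, so δ = z_{0.05} + z_{0.15} = 1.645 + 1.036 = 2.681.
δ = d·√n ⇒ n = (δ/d)² = (2.681 / 0.35)² = 58.69.
Round up to the next whole unit.

n = 59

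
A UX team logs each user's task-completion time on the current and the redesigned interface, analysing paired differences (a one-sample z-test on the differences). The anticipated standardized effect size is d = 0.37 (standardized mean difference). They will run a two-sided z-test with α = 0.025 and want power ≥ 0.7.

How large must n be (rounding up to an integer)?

Set Φ(δ − 2.241) = 0.7; then δ − 2.241 = Φ⁻¹(0.7) = 0.524, giving δ = 2.766.
(Ignoring the negligible lower-tail rejection probability gives the usual closed-form inversion.)
δ = d·√n ⇒ n = (δ/d)² = (2.766 / 0.37)² = 55.88.
Rounding up, n = 56.

n = 56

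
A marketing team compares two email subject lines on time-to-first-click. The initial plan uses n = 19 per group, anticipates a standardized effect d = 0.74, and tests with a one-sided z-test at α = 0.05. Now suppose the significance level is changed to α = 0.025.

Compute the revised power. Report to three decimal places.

δ = d·√(n/2) = 0.74 × √(19/2) = 2.2808 (unchanged). New critical value: z_{0.025} = 1.960.
Revised power = Φ(δ − 1.960) = Φ(0.321) = 0.6258.

Power ≈ 0.626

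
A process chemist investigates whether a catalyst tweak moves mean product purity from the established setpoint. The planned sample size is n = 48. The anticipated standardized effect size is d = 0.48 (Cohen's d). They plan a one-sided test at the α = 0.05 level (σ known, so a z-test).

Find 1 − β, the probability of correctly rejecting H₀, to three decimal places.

Power ≈ 0.954

Noncentrality parameter: δ = d·√n = 0.48 × √48 = 3.3255
Critical value for a one-sided test at α = 0.05: z_α = 1.645.
Power = Φ(δ − 1.645) = Φ(1.681) = 0.9536.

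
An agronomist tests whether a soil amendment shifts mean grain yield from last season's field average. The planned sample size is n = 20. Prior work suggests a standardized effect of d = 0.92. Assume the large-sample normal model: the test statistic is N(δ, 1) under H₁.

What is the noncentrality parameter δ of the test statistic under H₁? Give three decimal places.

δ ≈ 4.114

δ = d·√n = 0.92 × √20 = 4.1144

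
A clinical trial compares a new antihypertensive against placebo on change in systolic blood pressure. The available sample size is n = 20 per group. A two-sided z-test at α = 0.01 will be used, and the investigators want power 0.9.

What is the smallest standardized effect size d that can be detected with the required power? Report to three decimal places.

Need Φ(δ − 2.576) = 0.9, so δ = 2.576 + 1.282 = 3.857.
(Lower-tail contribution to power is negligible for δ > 0.)
δ = d·√(n/2) ⇒ d = δ/√(n/2) = 3.857/√(20/2) = 1.2198.

d ≈ 1.220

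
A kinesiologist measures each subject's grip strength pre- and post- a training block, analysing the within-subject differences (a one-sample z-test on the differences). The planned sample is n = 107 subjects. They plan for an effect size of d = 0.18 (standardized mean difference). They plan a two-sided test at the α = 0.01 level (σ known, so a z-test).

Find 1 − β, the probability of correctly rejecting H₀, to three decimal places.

Noncentrality parameter: λ = d·√n = 0.18 × √107 = 1.8619
Critical value for a two-sided test at α = 0.01: z_{α/2} = 2.576.
Power = Φ(λ − 2.576) + Φ(−λ − 2.576) = Φ(-0.714) + Φ(-4.438) = 0.2376 + 0.0000 = 0.2377.

Power ≈ 0.238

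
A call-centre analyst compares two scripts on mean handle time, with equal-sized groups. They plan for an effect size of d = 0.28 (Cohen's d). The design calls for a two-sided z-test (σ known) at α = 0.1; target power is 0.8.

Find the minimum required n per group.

For power 0.8 need Φ(δ − z_{0.05}) = 0.8, so δ = z_{0.05} + z_{0.20} = 1.645 + 0.842 = 2.486.
(For δ > 0 the lower-tail rejection region contributes negligibly to power, so the one-term inversion is standard.)
δ = d·√(n/2) ⇒ n = 2(δ/d)² = 2 × (2.486 / 0.28)² = 157.72.
Round up to the next whole unit.

n = 158 per group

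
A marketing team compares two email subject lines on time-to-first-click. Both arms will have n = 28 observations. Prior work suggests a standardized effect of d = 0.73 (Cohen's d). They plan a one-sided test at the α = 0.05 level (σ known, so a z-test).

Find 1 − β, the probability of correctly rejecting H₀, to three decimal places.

Noncentrality parameter: δ = d·√(n/2) = 0.73 × √(28/2) = 2.7314
One-sided α = 0.05 → critical value z_{0.05} = 1.645.
Power = Φ(δ − 1.645) = Φ(1.087) = 0.8614.

Power ≈ 0.861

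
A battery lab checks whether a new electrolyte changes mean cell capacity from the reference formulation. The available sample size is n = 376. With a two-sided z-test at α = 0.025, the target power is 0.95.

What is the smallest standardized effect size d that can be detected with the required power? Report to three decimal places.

Need Φ(δ − 2.241) = 0.95, so δ = 2.241 + 1.645 = 3.886.
(The second rejection-region term Φ(−δ − z_{α/2}) is negligible and dropped.)
δ = d·√n ⇒ d = δ/√n = 3.886/√376 = 0.2004.

d ≈ 0.200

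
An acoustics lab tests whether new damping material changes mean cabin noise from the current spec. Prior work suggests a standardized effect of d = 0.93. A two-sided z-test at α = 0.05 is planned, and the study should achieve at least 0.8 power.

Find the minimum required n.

Set Φ(δ − 1.960) = 0.8; then δ − 1.960 = Φ⁻¹(0.8) = 0.842, giving δ = 2.802.
(For δ > 0 the lower-tail rejection region contributes negligibly to power, so the one-term inversion is standard.)
δ = d·√n ⇒ n = (δ/d)² = (2.802 / 0.93)² = 9.07.
Round up to the next whole unit.

n = 10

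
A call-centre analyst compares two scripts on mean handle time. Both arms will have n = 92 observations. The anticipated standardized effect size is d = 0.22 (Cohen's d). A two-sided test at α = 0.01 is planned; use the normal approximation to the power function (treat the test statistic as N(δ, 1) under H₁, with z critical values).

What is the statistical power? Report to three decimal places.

Power ≈ 0.139

Noncentrality parameter: δ = d·√(n/2) = 0.22 × √(92/2) = 1.4921
Two-sided α = 0.01 → critical value z_{0.005} = 2.576.
Power = Φ(δ − 2.576) + Φ(−δ − 2.576) = Φ(-1.084) + Φ(-4.068) = 0.1392 + 0.0000 = 0.1393.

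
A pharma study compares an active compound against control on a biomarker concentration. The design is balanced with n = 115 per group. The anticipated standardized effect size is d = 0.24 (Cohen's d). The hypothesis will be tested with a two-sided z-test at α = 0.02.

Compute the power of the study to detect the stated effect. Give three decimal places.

Noncentrality parameter: δ = d·√(n/2) = 0.24 × √(115/2) = 1.8199
Critical value for a two-sided test at α = 0.02: z_{α/2} = 2.326.
Power = Φ(δ − 2.326) + Φ(−δ − 2.326) = Φ(-0.506) + Φ(-4.146) = 0.3063 + 0.0000 = 0.3063.

Power ≈ 0.306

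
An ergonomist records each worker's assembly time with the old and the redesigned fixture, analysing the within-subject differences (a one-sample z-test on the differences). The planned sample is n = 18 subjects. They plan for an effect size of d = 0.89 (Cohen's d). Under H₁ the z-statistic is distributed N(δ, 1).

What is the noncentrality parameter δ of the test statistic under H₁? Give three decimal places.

δ ≈ 3.776

The noncentrality parameter scales effect size by the design's sample-size factor: δ = d·√n = 0.89 × √18 = 3.7760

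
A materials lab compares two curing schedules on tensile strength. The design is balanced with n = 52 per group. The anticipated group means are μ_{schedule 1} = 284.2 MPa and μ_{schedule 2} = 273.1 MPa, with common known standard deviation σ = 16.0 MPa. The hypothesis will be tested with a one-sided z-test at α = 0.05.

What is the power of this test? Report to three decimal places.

Power ≈ 0.971

Standardized effect: d = |μ_{schedule 1} − μ_{schedule 2}| / σ = |284.2 − 273.1| / 16.0 = 0.6937
Noncentrality parameter: δ = d·√(n/2) = 0.6937 × √(52/2) = 3.5374
One-sided α = 0.05 → critical value z_{0.05} = 1.645.
Power = Φ(δ − 1.645) = Φ(1.893) = 0.9708.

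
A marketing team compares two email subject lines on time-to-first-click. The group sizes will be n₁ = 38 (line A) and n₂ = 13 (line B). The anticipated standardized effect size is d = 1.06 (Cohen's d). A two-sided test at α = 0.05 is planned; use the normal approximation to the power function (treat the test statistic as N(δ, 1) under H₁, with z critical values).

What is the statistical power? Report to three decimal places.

Noncentrality parameter: δ = d / √(1/n₁ + 1/n₂) = 1.06 / √(1/38 + 1/13) = 3.2990
Critical value for a two-sided test at α = 0.05: z_{α/2} = 1.960.
Power = Φ(δ − 1.960) + Φ(−δ − 1.960) = Φ(1.339) + Φ(-5.259) = 0.9097 + 0.0000 = 0.9097.

Power ≈ 0.910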